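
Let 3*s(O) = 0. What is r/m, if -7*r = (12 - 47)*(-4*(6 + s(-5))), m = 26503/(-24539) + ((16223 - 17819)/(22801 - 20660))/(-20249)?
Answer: 127661033010120/1148948283583 ≈ 111.11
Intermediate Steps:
s(O) = 0 (s(O) = (⅓)*0 = 0)
m = -1148948283583/1063841941751 (m = 26503*(-1/24539) - 1596/2141*(-1/20249) = -26503/24539 - 1596*1/2141*(-1/20249) = -26503/24539 - 1596/2141*(-1/20249) = -26503/24539 + 1596/43353109 = -1148948283583/1063841941751 ≈ -1.0800)
r = -120 (r = -(12 - 47)*(-4*(6 + 0))/7 = -(-5)*(-4*6) = -(-5)*(-24) = -⅐*840 = -120)
r/m = -120/(-1148948283583/1063841941751) = -120*(-1063841941751/1148948283583) = 127661033010120/1148948283583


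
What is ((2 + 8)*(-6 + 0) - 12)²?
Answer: 5184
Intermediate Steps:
((2 + 8)*(-6 + 0) - 12)² = (10*(-6) - 12)² = (-60 - 12)² = (-72)² = 5184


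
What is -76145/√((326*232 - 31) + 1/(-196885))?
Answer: -989885*√53520613765/826927938 ≈ -276.94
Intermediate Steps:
-76145/√((326*232 - 31) + 1/(-196885)) = -76145/√((75632 - 31) - 1/196885) = -76145/√(75601 - 1/196885) = -76145*13*√53520613765/826927938 = -989885*√53520613765/826927938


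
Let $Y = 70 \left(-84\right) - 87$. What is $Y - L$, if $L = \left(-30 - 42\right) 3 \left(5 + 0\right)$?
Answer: $-4887$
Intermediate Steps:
$Y = -5967$ ($Y = -5880 - 87 = -5967$)
$L = -1080$ ($L = - 72 \cdot 3 \cdot 5 = \left(-72\right) 15 = -1080$)
$Y - L = -5967 - -1080 = -5967 + 1080 = -4887$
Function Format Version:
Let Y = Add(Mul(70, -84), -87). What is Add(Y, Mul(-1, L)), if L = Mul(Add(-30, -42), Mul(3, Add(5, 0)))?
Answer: -4887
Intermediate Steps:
Y = -5967 (Y = Add(-5880, -87) = -5967)
L = -1080 (L = Mul(-72, Mul(3, 5)) = Mul(-72, 15) = -1080)
Add(Y, Mul(-1, L)) = Add(-5967, Mul(-1, -1080)) = Add(-5967, 1080) = -4887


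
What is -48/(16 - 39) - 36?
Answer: -780/23 ≈ -33.913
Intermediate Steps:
-48/(16 - 39) - 36 = -48/(-23) - 36 = -1/23*(-48) - 36 = 48/23 - 36 = -780/23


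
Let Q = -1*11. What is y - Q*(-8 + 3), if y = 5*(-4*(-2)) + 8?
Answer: -7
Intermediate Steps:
Q = -11
y = 48 (y = 5*8 + 8 = 40 + 8 = 48)
y - Q*(-8 + 3) = 48 - (-11)*(-8 + 3) = 48 - (-11)*(-5) = 48 - 1*55 = 48 - 55 = -7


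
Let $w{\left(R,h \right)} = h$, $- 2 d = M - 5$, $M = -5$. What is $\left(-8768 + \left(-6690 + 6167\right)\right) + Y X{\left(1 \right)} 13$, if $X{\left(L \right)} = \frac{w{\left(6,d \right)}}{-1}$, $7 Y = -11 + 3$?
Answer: $- \frac{64517}{7} \approx -9216.7$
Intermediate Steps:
$Y = - \frac{8}{7}$ ($Y = \frac{-11 + 3}{7} = \frac{1}{7} \left(-8\right) = - \frac{8}{7} \approx -1.1429$)
$d = 5$ ($d = - \frac{-5 - 5}{2} = \left(- \frac{1}{2}\right) \left(-10\right) = 5$)
$X{\left(L \right)} = -5$ ($X{\left(L \right)} = \frac{5}{-1} = 5 \left(-1\right) = -5$)
$\left(-8768 + \left(-6690 + 6167\right)\right) + Y X{\left(1 \right)} 13 = \left(-8768 + \left(-6690 + 6167\right)\right) + \left(- \frac{8}{7}\right) \left(-5\right) 13 = \left(-8768 - 523\right) + \frac{40}{7} \cdot 13 = -9291 + \frac{520}{7} = - \frac{64517}{7}$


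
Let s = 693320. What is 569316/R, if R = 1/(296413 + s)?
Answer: 563470832628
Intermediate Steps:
R = 1/989733 (R = 1/(296413 + 693320) = 1/989733 ≈ 1.0104e-6)
569316/R = 569316/(1/989733) = 569316*989733 = 563470832628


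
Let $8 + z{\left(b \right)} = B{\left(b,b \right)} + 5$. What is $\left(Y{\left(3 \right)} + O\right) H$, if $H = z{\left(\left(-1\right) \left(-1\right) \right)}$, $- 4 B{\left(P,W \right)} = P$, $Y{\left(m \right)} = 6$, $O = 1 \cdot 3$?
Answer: $- \frac{117}{4} \approx -29.25$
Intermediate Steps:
$O = 3$
$B{\left(P,W \right)} = - \frac{P}{4}$
$z{\left(b \right)} = -3 - \frac{b}{4}$ ($z{\left(b \right)} = -8 - \left(-5 + \frac{b}{4}\right) = -3 - \frac{b}{4}$)
$H = - \frac{13}{4}$ ($H = -3 - \frac{\left(-1\right) \left(-1\right)}{4} = -3 - \frac{1}{4} = - \frac{13}{4} \approx -3.25$)
$\left(Y{\left(3 \right)} + O\right) H = \left(6 + 3\right) \left(- \frac{13}{4}\right) = 9 \left(- \frac{13}{4}\right) = - \frac{117}{4}$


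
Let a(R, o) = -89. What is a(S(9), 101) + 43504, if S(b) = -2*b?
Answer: 43415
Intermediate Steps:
a(S(9), 101) + 43504 = -89 + 43504 = 43415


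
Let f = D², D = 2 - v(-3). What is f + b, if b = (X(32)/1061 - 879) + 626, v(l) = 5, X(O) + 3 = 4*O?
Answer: -258759/1061 ≈ -243.88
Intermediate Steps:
X(O) = -3 + 4*O
D = -3 (D = 2 - 1*5 = 2 - 5 = -3)
b = -268308/1061 (b = ((-3 + 4*32)/1061 - 879) + 626 = ((-3 + 128)*(1/1061) - 879) + 626 = (125*(1/1061) - 879) + 626 = (125/1061 - 879) + 626 = -932494/1061 + 626 = -268308/1061 ≈ -252.88)
f = 9 (f = (-3)² = 9)
f + b = 9 - 268308/1061 = -258759/1061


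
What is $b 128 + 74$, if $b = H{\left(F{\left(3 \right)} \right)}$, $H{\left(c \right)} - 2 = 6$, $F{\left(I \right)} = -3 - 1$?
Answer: $1098$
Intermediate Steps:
$F{\left(I \right)} = -4$
$H{\left(c \right)} = 8$ ($H{\left(c \right)} = 2 + 6 = 8$)
$b = 8$
$b 128 + 74 = 8 \cdot 128 + 74 = 1024 + 74 = 1098$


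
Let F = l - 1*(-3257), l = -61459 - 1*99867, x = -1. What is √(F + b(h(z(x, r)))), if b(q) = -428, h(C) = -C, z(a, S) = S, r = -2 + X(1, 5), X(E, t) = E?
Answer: I*√158497 ≈ 398.12*I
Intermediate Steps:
r = -1 (r = -2 + 1 = -1)
l = -161326 (l = -61459 - 99867 = -161326)
F = -158069 (F = -161326 - 1*(-3257) = -161326 + 3257 = -158069)
√(F + b(h(z(x, r)))) = √(-158069 - 428) = √(-158497) = I*√158497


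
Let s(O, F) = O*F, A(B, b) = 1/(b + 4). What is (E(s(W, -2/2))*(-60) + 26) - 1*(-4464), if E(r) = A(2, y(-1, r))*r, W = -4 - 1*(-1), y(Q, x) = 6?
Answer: 4472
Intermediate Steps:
A(B, b) = 1/(4 + b)
W = -3 (W = -4 + 1 = -3)
s(O, F) = F*O
E(r) = r/10 (E(r) = r/(4 + 6) = r/10)
(E(s(W, -2/2))*(-60) + 26) - 1*(-4464) = (((-2/2*(-3))/10)*(-60) + 26) - 1*(-4464) = (((-2*½*(-3))/10)*(-60) + 26) + 4464 = (((-1*(-3))/10)*(-60) + 26) + 4464 = (((⅒)*3)*(-60) + 26) + 4464 = ((3/10)*(-60) + 26) + 4464 = (-18 + 26) + 4464 = 8 + 4464 = 4472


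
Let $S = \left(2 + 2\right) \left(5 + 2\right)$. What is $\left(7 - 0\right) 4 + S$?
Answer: $56$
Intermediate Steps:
$S = 28$ ($S = 4 \cdot 7 = 28$)
$\left(7 - 0\right) 4 + S = \left(7 - 0\right) 4 + 28 = \left(7 + 0\right) 4 + 28 = 7 \cdot 4 + 28 = 28 + 28 = 56$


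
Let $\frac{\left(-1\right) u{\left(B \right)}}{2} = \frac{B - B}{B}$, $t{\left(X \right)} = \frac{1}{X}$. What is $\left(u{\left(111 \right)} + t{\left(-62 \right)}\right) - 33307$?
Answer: $- \frac{2065035}{62} \approx -33307.0$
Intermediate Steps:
$u{\left(B \right)} = 0$ ($u{\left(B \right)} = - 2 \frac{B - B}{B} = - 2 \frac{0}{B} = \left(-2\right) 0 = 0$)
$\left(u{\left(111 \right)} + t{\left(-62 \right)}\right) - 33307 = \left(0 + \frac{1}{-62}\right) - 33307 = \left(0 - \frac{1}{62}\right) - 33307 = - \frac{1}{62} - 33307 = - \frac{2065035}{62}$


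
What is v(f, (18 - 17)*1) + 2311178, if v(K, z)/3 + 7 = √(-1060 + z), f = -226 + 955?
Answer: 2311157 + 3*I*√1059 ≈ 2.3112e+6 + 97.627*I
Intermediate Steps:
f = 729
v(K, z) = -21 + 3*√(-1060 + z)
v(f, (18 - 17)*1) + 2311178 = (-21 + 3*√(-1060 + (18 - 17)*1)) + 2311178 = (-21 + 3*√(-1060 + 1*1)) + 2311178 = (-21 + 3*√(-1060 + 1)) + 2311178 = (-21 + 3*√(-1059)) + 2311178 = (-21 + 3*(I*√1059)) + 2311178 = (-21 + 3*I*√1059) + 2311178 = 2311157 + 3*I*√1059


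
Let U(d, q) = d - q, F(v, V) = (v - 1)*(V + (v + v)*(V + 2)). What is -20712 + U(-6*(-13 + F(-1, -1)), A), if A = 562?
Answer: -21232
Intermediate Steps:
F(v, V) = (-1 + v)*(V + 2*v*(2 + V)) (F(v, V) = (-1 + v)*(V + (2*v)*(2 + V)) = (-1 + v)*(V + 2*v*(2 + V)))
-20712 + U(-6*(-13 + F(-1, -1)), A) = -20712 + (-6*(-13 + (-1*(-1) - 4*(-1) + 4*(-1)² - 1*(-1)*(-1) + 2*(-1)*(-1)²)) - 1*562) = -20712 + (-6*(-13 + (1 + 4 + 4*1 - 1 + 2*(-1)*1)) - 562) = -20712 + (-6*(-13 + (1 + 4 + 4 - 1 - 2)) - 562) = -20712 + (-6*(-13 + 6) - 562) = -20712 + (-6*(-7) - 562) = -20712 + (42 - 562) = -20712 - 520 = -21232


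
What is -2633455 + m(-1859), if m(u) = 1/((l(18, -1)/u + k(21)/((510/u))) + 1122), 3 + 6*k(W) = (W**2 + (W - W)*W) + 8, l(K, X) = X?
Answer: -6374570156594915/2420611007 ≈ -2.6335e+6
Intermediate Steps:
k(W) = 5/6 + W**2/6 (k(W) = -1/2 + ((W**2 + (W - W)*W) + 8)/6 = -1/2 + ((W**2 + 0*W) + 8)/6 = -1/2 + ((W**2 + 0) + 8)/6 = -1/2 + (W**2 + 8)/6 = -1/2 + (8 + W**2)/6 = -1/2 + (4/3 + W**2/6) = 5/6 + W**2/6)
m(u) = 1/(1122 - 1/u + 223*u/1530) (m(u) = 1/((-1/u + (5/6 + (1/6)*21**2)/((510/u))) + 1122) = 1/((-1/u + (5/6 + (1/6)*441)*(u/510)) + 1122) = 1/((-1/u + (5/6 + 147/2)*(u/510)) + 1122) = 1/((-1/u + 223*(u/510)/3) + 1122) = 1/((-1/u + 223*u/1530) + 1122) = 1/(1122 - 1/u + 223*u/1530))
-2633455 + m(-1859) = -2633455 + 1530*(-1859)/(-1530 + 223*(-1859)**2 + 1716660*(-1859)) = -2633455 + 1530*(-1859)/(-1530 + 223*3455881 - 3191270940) = -2633455 + 1530*(-1859)/(-1530 + 770661463 - 3191270940) = -2633455 + 1530*(-1859)/(-2420611007) = -2633455 + 1530*(-1859)*(-1/2420611007) = -2633455 + 2844270/2420611007 = -6374570156594915/2420611007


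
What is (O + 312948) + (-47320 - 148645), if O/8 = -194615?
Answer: -1439937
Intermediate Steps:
O = -1556920 (O = 8*(-194615) = -1556920)
(O + 312948) + (-47320 - 148645) = (-1556920 + 312948) + (-47320 - 148645) = -1243972 - 195965 = -1439937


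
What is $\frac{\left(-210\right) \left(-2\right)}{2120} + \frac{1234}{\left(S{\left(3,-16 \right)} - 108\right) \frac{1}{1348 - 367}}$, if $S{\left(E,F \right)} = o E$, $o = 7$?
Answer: $- \frac{42772299}{3074} \approx -13914.0$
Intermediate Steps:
$S{\left(E,F \right)} = 7 E$
$\frac{\left(-210\right) \left(-2\right)}{2120} + \frac{1234}{\left(S{\left(3,-16 \right)} - 108\right) \frac{1}{1348 - 367}} = \frac{\left(-210\right) \left(-2\right)}{2120} + \frac{1234}{\left(7 \cdot 3 - 108\right) \frac{1}{1348 - 367}} = 420 \cdot \frac{1}{2120} + \frac{1234}{\left(21 - 108\right) \frac{1}{981}} = \frac{21}{106} + \frac{1234}{\left(-87\right) \frac{1}{981}} = \frac{21}{106} + \frac{1234}{- \frac{29}{327}} = \frac{21}{106} + 1234 \left(- \frac{327}{29}\right) = \frac{21}{106} - \frac{403518}{29} = - \frac{42772299}{3074}$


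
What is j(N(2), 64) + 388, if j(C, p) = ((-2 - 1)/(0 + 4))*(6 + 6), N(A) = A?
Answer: 379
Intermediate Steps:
j(C, p) = -9 (j(C, p) = -3/4*12 = -3*¼*12 = -¾*12 = -9)
j(N(2), 64) + 388 = -9 + 388 = 379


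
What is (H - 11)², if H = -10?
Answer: 441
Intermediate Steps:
(H - 11)² = (-10 - 11)² = (-21)² = 441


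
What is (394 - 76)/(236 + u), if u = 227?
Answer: 318/463 ≈ 0.68682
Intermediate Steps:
(394 - 76)/(236 + u) = (394 - 76)/(236 + 227) = 318/463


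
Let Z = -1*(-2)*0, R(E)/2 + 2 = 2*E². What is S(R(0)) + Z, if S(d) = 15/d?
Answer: -15/4 ≈ -3.7500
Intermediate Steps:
R(E) = -4 + 4*E² (R(E) = -4 + 2*(2*E²) = -4 + 4*E²)
Z = 0 (Z = 2*0 = 0)
S(R(0)) + Z = 15/(-4 + 4*0²) + 0 = 15/(-4 + 4*0) + 0 = 15/(-4 + 0) + 0 = 15/(-4) + 0 = 15*(-¼) + 0 = -15/4 + 0 = -15/4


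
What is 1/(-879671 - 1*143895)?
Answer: -1/1023566 ≈ -9.7698e-7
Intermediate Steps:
1/(-879671 - 1*143895) = 1/(-879671 - 143895) = 1/(-1023566) = -1/1023566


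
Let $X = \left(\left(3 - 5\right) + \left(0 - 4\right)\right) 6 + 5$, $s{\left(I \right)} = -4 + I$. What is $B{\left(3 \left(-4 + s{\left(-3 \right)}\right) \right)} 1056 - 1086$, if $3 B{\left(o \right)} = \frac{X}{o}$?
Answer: $- \frac{2266}{3} \approx -755.33$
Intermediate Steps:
$X = -31$ ($X = \left(-2 - 4\right) 6 + 5 = \left(-6\right) 6 + 5 = -36 + 5 = -31$)
$B{\left(o \right)} = - \frac{31}{3 o}$ ($B{\left(o \right)} = \frac{\left(-31\right) \frac{1}{o}}{3} = - \frac{31}{3 o}$)
$B{\left(3 \left(-4 + s{\left(-3 \right)}\right) \right)} 1056 - 1086 = - \frac{31}{3 \cdot 3 \left(-4 - 7\right)} 1056 - 1086 = - \frac{31}{3 \cdot 3 \left(-11\right)} 1056 - 1086 = - \frac{31}{3 \left(-33\right)} 1056 - 1086 = \left(- \frac{31}{3}\right) \left(- \frac{1}{33}\right) 1056 - 1086 = \frac{31}{99} \cdot 1056 - 1086 = \frac{992}{3} - 1086 = - \frac{2266}{3}$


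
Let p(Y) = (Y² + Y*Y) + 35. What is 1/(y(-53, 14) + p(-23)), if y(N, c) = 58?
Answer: 1/1151 ≈ 0.00086881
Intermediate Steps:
p(Y) = 35 + 2*Y² (p(Y) = (Y² + Y²) + 35 = 2*Y² + 35 = 35 + 2*Y²)
1/(y(-53, 14) + p(-23)) = 1/(58 + (35 + 2*(-23)²)) = 1/(58 + (35 + 2*529)) = 1/(58 + (35 + 1058)) = 1/(58 + 1093) = 1/1151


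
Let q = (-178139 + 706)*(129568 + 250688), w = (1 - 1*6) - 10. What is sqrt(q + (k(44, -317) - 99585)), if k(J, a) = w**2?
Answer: 8*I*sqrt(1054219722) ≈ 2.5975e+5*I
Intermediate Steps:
w = -15 (w = (1 - 6) - 10 = -5 - 10 = -15)
k(J, a) = 225 (k(J, a) = (-15)**2 = 225)
q = -67469962848 (q = -177433*380256 = -67469962848)
sqrt(q + (k(44, -317) - 99585)) = sqrt(-67469962848 + (225 - 99585)) = sqrt(-67469962848 - 99360) = sqrt(-67470062208) = 8*I*sqrt(1054219722)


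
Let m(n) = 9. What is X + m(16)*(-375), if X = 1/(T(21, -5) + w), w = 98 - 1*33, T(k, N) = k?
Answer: -290249/86 ≈ -3375.0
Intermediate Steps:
w = 65 (w = 98 - 33 = 65)
X = 1/86 (X = 1/(21 + 65) = 1/86 ≈ 0.011628)
X + m(16)*(-375) = 1/86 + 9*(-375) = 1/86 - 3375 = -290249/86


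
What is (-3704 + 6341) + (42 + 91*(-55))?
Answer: -2326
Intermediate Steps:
(-3704 + 6341) + (42 + 91*(-55)) = 2637 + (42 - 5005) = 2637 - 4963 = -2326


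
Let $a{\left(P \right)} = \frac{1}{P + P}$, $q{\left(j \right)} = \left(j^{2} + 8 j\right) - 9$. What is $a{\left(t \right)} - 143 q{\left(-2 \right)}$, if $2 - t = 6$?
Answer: $\frac{24023}{8} \approx 3002.9$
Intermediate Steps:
$q{\left(j \right)} = -9 + j^{2} + 8 j$
$t = -4$ ($t = 2 - 6 = -4$)
$a{\left(P \right)} = \frac{1}{2 P}$
$a{\left(t \right)} - 143 q{\left(-2 \right)} = \frac{1}{2 \left(-4\right)} - 143 \left(-9 + \left(-2\right)^{2} + 8 \left(-2\right)\right) = \frac{1}{2} \left(- \frac{1}{4}\right) - 143 \left(-9 + 4 - 16\right) = - \frac{1}{8} - -3003 = - \frac{1}{8} + 3003 = \frac{24023}{8}$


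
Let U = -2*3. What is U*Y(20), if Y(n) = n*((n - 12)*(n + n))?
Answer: -38400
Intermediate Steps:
U = -6
Y(n) = 2*n²*(-12 + n) (Y(n) = n*((-12 + n)*(2*n)) = n*(2*n*(-12 + n)) = 2*n²*(-12 + n))
U*Y(20) = -12*20²*(-12 + 20) = -12*400*8 = -6*6400 = -38400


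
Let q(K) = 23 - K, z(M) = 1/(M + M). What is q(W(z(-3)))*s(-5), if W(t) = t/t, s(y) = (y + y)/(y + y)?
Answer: 22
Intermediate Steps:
s(y) = 1 (s(y) = (2*y)/((2*y)) = (2*y)*(1/(2*y)) = 1)
z(M) = 1/(2*M)
W(t) = 1
q(W(z(-3)))*s(-5) = (23 - 1*1)*1 = (23 - 1)*1 = 22*1 = 22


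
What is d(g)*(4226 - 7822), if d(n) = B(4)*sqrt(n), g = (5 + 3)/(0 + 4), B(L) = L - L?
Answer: 0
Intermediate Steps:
B(L) = 0
g = 2 (g = 8/4 = 8*(1/4) = 2)
d(n) = 0 (d(n) = 0*sqrt(n) = 0)
d(g)*(4226 - 7822) = 0*(4226 - 7822) = 0*(-3596) = 0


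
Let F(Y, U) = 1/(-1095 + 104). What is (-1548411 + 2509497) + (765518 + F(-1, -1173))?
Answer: 1711064563/991 ≈ 1.7266e+6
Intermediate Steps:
F(Y, U) = -1/991 (F(Y, U) = 1/(-991) = -1/991)
(-1548411 + 2509497) + (765518 + F(-1, -1173)) = (-1548411 + 2509497) + (765518 - 1/991) = 961086 + 758628337/991 = 1711064563/991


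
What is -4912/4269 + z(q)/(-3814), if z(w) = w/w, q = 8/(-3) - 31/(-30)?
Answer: -18738637/16281966 ≈ -1.1509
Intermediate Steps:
q = -49/30 (q = 8*(-⅓) - 31*(-1/30) = -8/3 + 31/30 = -49/30 ≈ -1.6333)
z(w) = 1
-4912/4269 + z(q)/(-3814) = -4912/4269 + 1/(-3814) = -4912*1/4269 + 1*(-1/3814) = -4912/4269 - 1/3814 = -18738637/16281966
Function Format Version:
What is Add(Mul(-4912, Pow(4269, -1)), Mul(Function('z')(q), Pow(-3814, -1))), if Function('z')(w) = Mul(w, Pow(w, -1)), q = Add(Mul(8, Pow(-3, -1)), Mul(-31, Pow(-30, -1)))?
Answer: Rational(-18738637, 16281966) ≈ -1.1509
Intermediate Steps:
q = Rational(-49, 30) (q = Add(Mul(8, Rational(-1, 3)), Mul(-31, Rational(-1, 30))) = Add(Rational(-8, 3), Rational(31, 30)) = Rational(-49, 30) ≈ -1.6333)
Function('z')(w) = 1
Add(Mul(-4912, Pow(4269, -1)), Mul(Function('z')(q), Pow(-3814, -1))) = Add(Mul(-4912, Pow(4269, -1)), Mul(1, Pow(-3814, -1))) = Add(Mul(-4912, Rational(1, 4269)), Mul(1, Rational(-1, 3814))) = Add(Rational(-4912, 4269), Rational(-1, 3814)) = Rational(-18738637, 16281966)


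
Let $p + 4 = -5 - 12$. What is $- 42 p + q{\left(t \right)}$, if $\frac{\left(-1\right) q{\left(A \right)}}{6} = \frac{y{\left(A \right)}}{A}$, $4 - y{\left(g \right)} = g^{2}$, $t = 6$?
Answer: $914$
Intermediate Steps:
$y{\left(g \right)} = 4 - g^{2}$
$p = -21$ ($p = -4 - 17 = -21$)
$q{\left(A \right)} = - \frac{6 \left(4 - A^{2}\right)}{A}$ ($q{\left(A \right)} = - 6 \frac{4 - A^{2}}{A} = - \frac{6 \left(4 - A^{2}\right)}{A}$)
$- 42 p + q{\left(t \right)} = \left(-42\right) \left(-21\right) + \left(- \frac{24}{6} + 6 \cdot 6\right) = 882 + \left(\left(-24\right) \frac{1}{6} + 36\right) = 882 + \left(-4 + 36\right) = 882 + 32 = 914$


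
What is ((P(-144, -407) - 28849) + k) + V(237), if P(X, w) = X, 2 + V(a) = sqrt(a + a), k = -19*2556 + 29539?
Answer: -48020 + sqrt(474) ≈ -47998.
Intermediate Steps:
k = -19025 (k = -48564 + 29539 = -19025)
V(a) = -2 + sqrt(2)*sqrt(a) (V(a) = -2 + sqrt(a + a) = -2 + sqrt(2*a) = -2 + sqrt(2)*sqrt(a))
((P(-144, -407) - 28849) + k) + V(237) = ((-144 - 28849) - 19025) + (-2 + sqrt(2)*sqrt(237)) = (-28993 - 19025) + (-2 + sqrt(474)) = -48018 + (-2 + sqrt(474)) = -48020 + sqrt(474)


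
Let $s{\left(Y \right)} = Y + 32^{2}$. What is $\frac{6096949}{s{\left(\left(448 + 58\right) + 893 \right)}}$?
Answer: $\frac{6096949}{2423} \approx 2516.3$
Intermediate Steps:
$s{\left(Y \right)} = 1024 + Y$ ($s{\left(Y \right)} = Y + 1024 = 1024 + Y$)
$\frac{6096949}{s{\left(\left(448 + 58\right) + 893 \right)}} = \frac{6096949}{1024 + \left(\left(448 + 58\right) + 893\right)} = \frac{6096949}{1024 + \left(506 + 893\right)} = \frac{6096949}{1024 + 1399} = \frac{6096949}{2423}$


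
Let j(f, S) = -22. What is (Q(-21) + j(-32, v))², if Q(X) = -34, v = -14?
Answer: 3136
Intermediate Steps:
(Q(-21) + j(-32, v))² = (-34 - 22)² = (-56)² = 3136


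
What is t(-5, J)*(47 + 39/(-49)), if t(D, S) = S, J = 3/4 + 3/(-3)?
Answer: -566/49 ≈ -11.551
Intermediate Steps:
J = -1/4 (J = 3*(1/4) + 3*(-1/3) = 3/4 - 1 = -1/4 ≈ -0.25000)
t(-5, J)*(47 + 39/(-49)) = -(47 + 39/(-49))/4 = -(47 + 39*(-1/49))/4 = -(47 - 39/49)/4 = -1/4*2264/49 = -566/49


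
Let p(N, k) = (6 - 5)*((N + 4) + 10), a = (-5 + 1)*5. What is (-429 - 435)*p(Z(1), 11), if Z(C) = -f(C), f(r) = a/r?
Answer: -29376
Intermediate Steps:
a = -20 (a = -4*5 = -20)
f(r) = -20/r
Z(C) = 20/C (Z(C) = -(-20)/C = 20/C)
p(N, k) = 14 + N (p(N, k) = 1*((4 + N) + 10) = 1*(14 + N) = 14 + N)
(-429 - 435)*p(Z(1), 11) = (-429 - 435)*(14 + 20/1) = -864*(14 + 20*1) = -864*(14 + 20) = -864*34 = -29376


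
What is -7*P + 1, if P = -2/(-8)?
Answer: -3/4 ≈ -0.75000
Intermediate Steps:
P = 1/4 (P = -2*(-1/8) = 1/4 ≈ 0.25000)
-7*P + 1 = -7*1/4 + 1 = -7/4 + 1 = -3/4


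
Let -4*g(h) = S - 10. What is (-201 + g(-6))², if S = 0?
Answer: 157609/4 ≈ 39402.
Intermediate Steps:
g(h) = 5/2 (g(h) = -(0 - 10)/4 = -¼*(-10) = 5/2)
(-201 + g(-6))² = (-201 + 5/2)² = (-397/2)² = 157609/4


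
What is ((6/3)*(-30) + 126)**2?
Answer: 4356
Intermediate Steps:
((6/3)*(-30) + 126)**2 = ((6*(1/3))*(-30) + 126)**2 = (2*(-30) + 126)**2 = (-60 + 126)**2 = 66**2 = 4356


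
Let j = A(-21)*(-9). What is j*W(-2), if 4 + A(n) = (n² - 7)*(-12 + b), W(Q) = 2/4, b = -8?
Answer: 39078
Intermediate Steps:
W(Q) = ½ (W(Q) = 2*(¼) = ½)
A(n) = 136 - 20*n² (A(n) = -4 + (n² - 7)*(-12 - 8) = -4 + (-7 + n²)*(-20) = -4 + (140 - 20*n²) = 136 - 20*n²)
j = 78156 (j = (136 - 20*(-21)²)*(-9) = (136 - 20*441)*(-9) = (136 - 8820)*(-9) = -8684*(-9) = 78156)
j*W(-2) = 78156*(½) = 39078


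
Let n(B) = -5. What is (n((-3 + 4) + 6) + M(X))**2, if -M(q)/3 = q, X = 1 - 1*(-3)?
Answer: 289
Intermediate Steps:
X = 4 (X = 1 + 3 = 4)
M(q) = -3*q
(n((-3 + 4) + 6) + M(X))**2 = (-5 - 3*4)**2 = (-5 - 12)**2 = (-17)**2 = 289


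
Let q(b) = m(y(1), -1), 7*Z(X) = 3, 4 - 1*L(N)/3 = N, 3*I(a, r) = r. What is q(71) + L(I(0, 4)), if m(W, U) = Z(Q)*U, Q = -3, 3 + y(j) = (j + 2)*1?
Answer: 53/7 ≈ 7.5714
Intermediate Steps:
y(j) = -1 + j (y(j) = -3 + (j + 2)*1 = -3 + (2 + j)*1 = -3 + (2 + j) = -1 + j)
I(a, r) = r/3
L(N) = 12 - 3*N
Z(X) = 3/7 (Z(X) = (⅐)*3 = 3/7)
m(W, U) = 3*U/7
q(b) = -3/7 (q(b) = (3/7)*(-1) = -3/7)
q(71) + L(I(0, 4)) = -3/7 + (12 - 4) = -3/7 + 8 = 53/7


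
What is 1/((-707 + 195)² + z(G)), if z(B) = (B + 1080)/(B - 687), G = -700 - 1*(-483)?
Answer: 904/236977313 ≈ 3.8147e-6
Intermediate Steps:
G = -217 (G = -700 + 483 = -217)
z(B) = (1080 + B)/(-687 + B)
1/((-707 + 195)² + z(G)) = 1/((-707 + 195)² + (1080 - 217)/(-687 - 217)) = 1/((-512)² + 863/(-904)) = 1/(262144 - 1/904*863) = 1/(262144 - 863/904) = 1/(236977313/904) = 904/236977313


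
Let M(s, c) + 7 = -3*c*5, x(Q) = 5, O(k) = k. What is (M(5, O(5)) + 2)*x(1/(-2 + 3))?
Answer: -400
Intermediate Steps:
M(s, c) = -7 - 15*c (M(s, c) = -7 - 3*c*5 = -7 - 15*c)
(M(5, O(5)) + 2)*x(1/(-2 + 3)) = ((-7 - 15*5) + 2)*5 = ((-7 - 75) + 2)*5 = (-82 + 2)*5 = -80*5 = -400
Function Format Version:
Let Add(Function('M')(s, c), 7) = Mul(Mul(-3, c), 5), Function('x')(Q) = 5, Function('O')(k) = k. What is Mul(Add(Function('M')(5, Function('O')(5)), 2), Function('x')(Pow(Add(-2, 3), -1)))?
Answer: -400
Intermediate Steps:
Function('M')(s, c) = Add(-7, Mul(-15, c)) (Function('M')(s, c) = Add(-7, Mul(Mul(-3, c), 5)) = Add(-7, Mul(-15, c)))
Mul(Add(Function('M')(5, Function('O')(5)), 2), Function('x')(Pow(Add(-2, 3), -1))) = Mul(Add(Add(-7, Mul(-15, 5)), 2), 5) = Mul(Add(Add(-7, -75), 2), 5) = Mul(Add(-82, 2), 5) = Mul(-80, 5) = -400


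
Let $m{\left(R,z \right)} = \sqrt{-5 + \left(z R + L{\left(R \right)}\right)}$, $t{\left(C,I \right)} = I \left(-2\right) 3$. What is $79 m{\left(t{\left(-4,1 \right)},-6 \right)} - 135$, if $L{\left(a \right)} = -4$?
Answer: $-135 + 237 \sqrt{3} \approx 275.5$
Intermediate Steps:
$t{\left(C,I \right)} = - 6 I$ ($t{\left(C,I \right)} = - 2 I 3 = - 6 I$)
$m{\left(R,z \right)} = \sqrt{-9 + R z}$ ($m{\left(R,z \right)} = \sqrt{-5 + \left(z R - 4\right)} = \sqrt{-5 + \left(R z - 4\right)} = \sqrt{-5 + \left(-4 + R z\right)} = \sqrt{-9 + R z}$)
$79 m{\left(t{\left(-4,1 \right)},-6 \right)} - 135 = 79 \sqrt{-9 + \left(-6\right) 1 \left(-6\right)} - 135 = 79 \sqrt{-9 - -36} - 135 = 79 \sqrt{-9 + 36} - 135 = 79 \sqrt{27} - 135 = 79 \cdot 3 \sqrt{3} - 135 = 237 \sqrt{3} - 135 = -135 + 237 \sqrt{3}$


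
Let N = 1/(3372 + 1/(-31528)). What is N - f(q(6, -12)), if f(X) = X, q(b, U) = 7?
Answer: -744155377/106312415 ≈ -6.9997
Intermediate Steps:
N = 31528/106312415 (N = 1/(3372 - 1/31528) = 1/(106312415/31528) = 31528/106312415 ≈ 0.00029656)
N - f(q(6, -12)) = 31528/106312415 - 1*7 = 31528/106312415 - 7 = -744155377/106312415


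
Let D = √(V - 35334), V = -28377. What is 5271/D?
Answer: -1757*I*√7079/7079 ≈ -20.883*I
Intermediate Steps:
D = 3*I*√7079 (D = √(-28377 - 35334) = √(-63711) = 3*I*√7079 ≈ 252.41*I)
5271/D = 5271/((3*I*√7079)) = 5271*(-I*√7079/21237) = -1757*I*√7079/7079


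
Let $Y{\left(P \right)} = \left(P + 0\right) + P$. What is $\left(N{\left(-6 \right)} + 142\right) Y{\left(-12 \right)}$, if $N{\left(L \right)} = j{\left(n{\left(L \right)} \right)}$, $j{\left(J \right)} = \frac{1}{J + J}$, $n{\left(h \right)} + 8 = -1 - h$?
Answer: $-3404$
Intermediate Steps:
$n{\left(h \right)} = -9 - h$ ($n{\left(h \right)} = -8 - \left(1 + h\right) = -9 - h$)
$j{\left(J \right)} = \frac{1}{2 J}$
$N{\left(L \right)} = \frac{1}{2 \left(-9 - L\right)}$
$Y{\left(P \right)} = 2 P$ ($Y{\left(P \right)} = P + P = 2 P$)
$\left(N{\left(-6 \right)} + 142\right) Y{\left(-12 \right)} = \left(- \frac{1}{18 + 2 \left(-6\right)} + 142\right) 2 \left(-12\right) = \left(- \frac{1}{18 - 12} + 142\right) \left(-24\right) = \left(- \frac{1}{6} + 142\right) \left(-24\right) = \frac{851}{6} \left(-24\right) = -3404$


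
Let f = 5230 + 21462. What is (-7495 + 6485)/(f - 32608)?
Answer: 505/2958 ≈ 0.17072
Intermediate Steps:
f = 26692
(-7495 + 6485)/(f - 32608) = (-7495 + 6485)/(26692 - 32608) = -1010/(-5916) = -1010*(-1/5916) = 505/2958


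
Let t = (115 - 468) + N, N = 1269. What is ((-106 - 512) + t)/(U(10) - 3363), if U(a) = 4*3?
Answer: -298/3351 ≈ -0.088929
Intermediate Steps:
U(a) = 12
t = 916 (t = (115 - 468) + 1269 = -353 + 1269 = 916)
((-106 - 512) + t)/(U(10) - 3363) = ((-106 - 512) + 916)/(12 - 3363) = (-618 + 916)/(-3351) = 298*(-1/3351) = -298/3351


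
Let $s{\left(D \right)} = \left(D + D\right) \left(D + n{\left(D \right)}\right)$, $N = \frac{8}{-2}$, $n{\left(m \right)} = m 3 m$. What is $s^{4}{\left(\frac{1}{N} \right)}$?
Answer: $\frac{1}{1048576} \approx 9.5367 \cdot 10^{-7}$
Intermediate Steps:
$n{\left(m \right)} = 3 m^{2}$ ($n{\left(m \right)} = 3 m m = 3 m^{2}$)
$N = -4$ ($N = 8 \left(- \frac{1}{2}\right) = -4$)
$s{\left(D \right)} = 2 D \left(D + 3 D^{2}\right)$ ($s{\left(D \right)} = \left(D + D\right) \left(D + 3 D^{2}\right) = 2 D \left(D + 3 D^{2}\right)$)
$s^{4}{\left(\frac{1}{N} \right)} = \left(\left(\frac{1}{-4}\right)^{2} \left(2 + \frac{6}{-4}\right)\right)^{4} = \left(\left(- \frac{1}{4}\right)^{2} \left(2 + 6 \left(- \frac{1}{4}\right)\right)\right)^{4} = \left(\frac{2 - \frac{3}{2}}{16}\right)^{4} = \left(\frac{1}{16} \cdot \frac{1}{2}\right)^{4} = \left(\frac{1}{32}\right)^{4} = \frac{1}{1048576}$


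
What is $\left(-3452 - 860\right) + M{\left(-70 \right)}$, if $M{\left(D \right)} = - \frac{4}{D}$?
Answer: $- \frac{150918}{35} \approx -4311.9$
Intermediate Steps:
$\left(-3452 - 860\right) + M{\left(-70 \right)} = \left(-3452 - 860\right) - \frac{4}{-70} = -4312 - - \frac{2}{35} = -4312 + \frac{2}{35} = - \frac{150918}{35}$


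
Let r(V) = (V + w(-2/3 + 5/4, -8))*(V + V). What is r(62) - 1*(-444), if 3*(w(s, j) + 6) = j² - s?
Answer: 90083/9 ≈ 10009.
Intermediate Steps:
w(s, j) = -6 - s/3 + j²/3 (w(s, j) = -6 + (j² - s)/3 = -6 + (-s/3 + j²/3) = -6 - s/3 + j²/3)
r(V) = 2*V*(545/36 + V) (r(V) = (V + (-6 - (-2/3 + 5/4)/3 + (⅓)*(-8)²))*(V + V) = (V + (-6 - (-2*⅓ + 5*(¼))/3 + (⅓)*64))*(2*V) = (V + (-6 - (-⅔ + 5/4)/3 + 64/3))*(2*V) = (V + (-6 - ⅓*7/12 + 64/3))*(2*V) = (V + (-6 - 7/36 + 64/3))*(2*V) = (V + 545/36)*(2*V) = (545/36 + V)*(2*V) = 2*V*(545/36 + V))
r(62) - 1*(-444) = (1/18)*62*(545 + 36*62) - 1*(-444) = (1/18)*62*(545 + 2232) + 444 = (1/18)*62*2777 + 444 = 86087/9 + 444 = 90083/9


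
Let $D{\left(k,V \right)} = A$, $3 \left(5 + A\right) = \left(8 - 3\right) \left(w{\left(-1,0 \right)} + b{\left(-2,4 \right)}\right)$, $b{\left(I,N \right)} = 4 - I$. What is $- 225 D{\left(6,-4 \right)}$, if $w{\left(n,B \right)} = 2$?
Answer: $-1875$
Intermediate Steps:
$A = \frac{25}{3}$ ($A = -5 + \frac{\left(8 - 3\right) \left(2 + \left(4 - -2\right)\right)}{3} = -5 + \frac{5 \left(2 + \left(4 + 2\right)\right)}{3} = -5 + \frac{5 \left(2 + 6\right)}{3} = -5 + \frac{5 \cdot 8}{3} = -5 + \frac{1}{3} \cdot 40 = -5 + \frac{40}{3} = \frac{25}{3} \approx 8.3333$)
$D{\left(k,V \right)} = \frac{25}{3}$
$- 225 D{\left(6,-4 \right)} = \left(-225\right) \frac{25}{3} = -1875$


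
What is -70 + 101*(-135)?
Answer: -13705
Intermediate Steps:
-70 + 101*(-135) = -70 - 13635 = -13705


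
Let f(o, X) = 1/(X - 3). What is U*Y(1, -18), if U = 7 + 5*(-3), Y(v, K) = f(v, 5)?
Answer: -4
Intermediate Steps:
f(o, X) = 1/(-3 + X)
Y(v, K) = ½ (Y(v, K) = 1/(-3 + 5) = 1/2 = ½)
U = -8 (U = 7 - 15 = -8)
U*Y(1, -18) = -8*½ = -4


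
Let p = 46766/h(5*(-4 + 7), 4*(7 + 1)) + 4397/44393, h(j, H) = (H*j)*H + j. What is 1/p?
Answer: 682542375/2143686913 ≈ 0.31840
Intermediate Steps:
h(j, H) = j + j*H**2 (h(j, H) = j*H**2 + j = j + j*H**2)
p = 2143686913/682542375 (p = 46766/(((5*(-4 + 7))*(1 + (4*(7 + 1))**2))) + 4397/44393 = 46766/(((5*3)*(1 + (4*8)**2))) + 4397*(1/44393) = 46766/((15*(1 + 32**2))) + 4397/44393 = 46766/((15*(1 + 1024))) + 4397/44393 = 46766/((15*1025)) + 4397/44393 = 46766/15375 + 4397/44393 = 2143686913/682542375 ≈ 3.1407)
1/p = 1/(2143686913/682542375) = 682542375/2143686913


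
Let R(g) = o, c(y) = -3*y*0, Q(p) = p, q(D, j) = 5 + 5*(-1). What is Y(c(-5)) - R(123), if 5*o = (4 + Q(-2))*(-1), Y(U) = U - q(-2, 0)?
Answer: 2/5 ≈ 0.40000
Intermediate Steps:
q(D, j) = 0 (q(D, j) = 5 - 5 = 0)
c(y) = 0
Y(U) = U (Y(U) = U - 1*0 = U + 0 = U)
o = -2/5 (o = ((4 - 2)*(-1))/5 = (2*(-1))/5 = (1/5)*(-2) = -2/5 ≈ -0.40000)
R(g) = -2/5
Y(c(-5)) - R(123) = 0 - 1*(-2/5) = 0 + 2/5 = 2/5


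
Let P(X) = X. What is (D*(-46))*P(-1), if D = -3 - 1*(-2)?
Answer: -46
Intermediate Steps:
D = -1 (D = -3 + 2 = -1)
(D*(-46))*P(-1) = -1*(-46)*(-1) = 46*(-1) = -46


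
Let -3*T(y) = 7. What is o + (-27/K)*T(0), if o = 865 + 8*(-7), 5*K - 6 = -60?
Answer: 4819/6 ≈ 803.17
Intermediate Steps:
T(y) = -7/3 (T(y) = -1/3*7 = -7/3)
K = -54/5 (K = 6/5 + (1/5)*(-60) = 6/5 - 12 = -54/5 ≈ -10.800)
o = 809 (o = 865 - 56 = 809)
o + (-27/K)*T(0) = 809 - 27/(-54/5)*(-7/3) = 809 - 27*(-5/54)*(-7/3) = 809 + (5/2)*(-7/3) = 809 - 35/6 = 4819/6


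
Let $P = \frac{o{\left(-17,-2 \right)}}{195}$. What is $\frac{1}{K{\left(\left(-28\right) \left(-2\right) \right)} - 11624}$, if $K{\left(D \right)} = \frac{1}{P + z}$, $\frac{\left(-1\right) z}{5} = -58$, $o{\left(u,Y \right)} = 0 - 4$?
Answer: $- \frac{56546}{657290509} \approx -8.6029 \cdot 10^{-5}$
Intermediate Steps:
$o{\left(u,Y \right)} = -4$
$z = 290$ ($z = \left(-5\right) \left(-58\right) = 290$)
$P = - \frac{4}{195} \approx -0.020513$
$K{\left(D \right)} = \frac{195}{56546}$ ($K{\left(D \right)} = \frac{1}{- \frac{4}{195} + 290} = \frac{1}{\frac{56546}{195}} = \frac{195}{56546}$)
$\frac{1}{K{\left(\left(-28\right) \left(-2\right) \right)} - 11624} = \frac{1}{\frac{195}{56546} - 11624} = \frac{1}{- \frac{657290509}{56546}} = - \frac{56546}{657290509}$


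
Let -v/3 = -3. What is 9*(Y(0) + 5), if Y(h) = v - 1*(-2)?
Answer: 144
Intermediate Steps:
v = 9 (v = -3*(-3) = 9)
Y(h) = 11 (Y(h) = 9 - 1*(-2) = 9 + 2 = 11)
9*(Y(0) + 5) = 9*(11 + 5) = 9*16 = 144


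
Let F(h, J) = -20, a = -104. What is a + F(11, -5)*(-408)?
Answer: 8056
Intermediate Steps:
a + F(11, -5)*(-408) = -104 - 20*(-408) = -104 + 8160 = 8056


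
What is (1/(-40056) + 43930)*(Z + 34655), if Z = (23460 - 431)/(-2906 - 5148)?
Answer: 163700204057346313/107537008 ≈ 1.5223e+9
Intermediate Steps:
Z = -23029/8054 (Z = 23029/(-8054) = 23029*(-1/8054) = -23029/8054 ≈ -2.8593)
(1/(-40056) + 43930)*(Z + 34655) = (1/(-40056) + 43930)*(-23029/8054 + 34655) = (-1/40056 + 43930)*(279088341/8054) = (1759660079/40056)*(279088341/8054) = 163700204057346313/107537008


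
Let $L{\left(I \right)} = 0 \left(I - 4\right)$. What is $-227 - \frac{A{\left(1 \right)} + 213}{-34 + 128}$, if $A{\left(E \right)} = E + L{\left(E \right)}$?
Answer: $- \frac{10776}{47} \approx -229.28$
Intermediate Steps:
$L{\left(I \right)} = 0$ ($L{\left(I \right)} = 0 \left(-4 + I\right) = 0$)
$A{\left(E \right)} = E$ ($A{\left(E \right)} = E + 0 = E$)
$-227 - \frac{A{\left(1 \right)} + 213}{-34 + 128} = -227 - \frac{1 + 213}{-34 + 128} = -227 - \frac{214}{94} = -227 - 214 \cdot \frac{1}{94} = -227 - \frac{107}{47} = - \frac{10776}{47}$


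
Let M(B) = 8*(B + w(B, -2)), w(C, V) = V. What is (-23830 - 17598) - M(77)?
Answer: -42028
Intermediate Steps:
M(B) = -16 + 8*B (M(B) = 8*(B - 2) = 8*(-2 + B) = -16 + 8*B)
(-23830 - 17598) - M(77) = (-23830 - 17598) - (-16 + 8*77) = -41428 - (-16 + 616) = -41428 - 1*600 = -41428 - 600 = -42028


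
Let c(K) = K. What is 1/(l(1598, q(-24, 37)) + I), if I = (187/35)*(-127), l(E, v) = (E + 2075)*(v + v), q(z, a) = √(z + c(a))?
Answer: 831215/858808162299 + 8998850*√13/858808162299 ≈ 3.8748e-5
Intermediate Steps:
q(z, a) = √(a + z) (q(z, a) = √(z + a) = √(a + z))
l(E, v) = 2*v*(2075 + E) (l(E, v) = (2075 + E)*(2*v) = 2*v*(2075 + E))
I = -23749/35 (I = (187*(1/35))*(-127) = (187/35)*(-127) = -23749/35 ≈ -678.54)
1/(l(1598, q(-24, 37)) + I) = 1/(2*√(37 - 24)*(2075 + 1598) - 23749/35) = 1/(2*√13*3673 - 23749/35) = 1/(7346*√13 - 23749/35) = 1/(-23749/35 + 7346*√13)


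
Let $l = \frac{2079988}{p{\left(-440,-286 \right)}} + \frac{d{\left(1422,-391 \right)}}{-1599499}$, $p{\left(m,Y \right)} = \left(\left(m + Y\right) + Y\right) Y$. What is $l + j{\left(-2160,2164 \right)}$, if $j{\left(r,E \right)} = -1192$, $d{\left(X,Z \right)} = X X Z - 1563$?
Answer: $- \frac{660474067455}{956500402} \approx -690.51$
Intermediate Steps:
$d{\left(X,Z \right)} = -1563 + Z X^{2}$ ($d{\left(X,Z \right)} = X^{2} Z - 1563 = Z X^{2} - 1563 = -1563 + Z X^{2}$)
$p{\left(m,Y \right)} = Y \left(m + 2 Y\right)$ ($p{\left(m,Y \right)} = \left(\left(Y + m\right) + Y\right) Y = \left(m + 2 Y\right) Y = Y \left(m + 2 Y\right)$)
$l = \frac{479674411729}{956500402}$ ($l = \frac{2079988}{\left(-286\right) \left(-440 + 2 \left(-286\right)\right)} + \frac{-1563 - 391 \cdot 1422^{2}}{-1599499} = \frac{2079988}{\left(-286\right) \left(-440 - 572\right)} + \left(-1563 - 790634844\right) \left(- \frac{1}{1599499}\right) = \frac{2079988}{\left(-286\right) \left(-1012\right)} + \left(-1563 - 790634844\right) \left(- \frac{1}{1599499}\right) = \frac{2079988}{289432} - - \frac{71876037}{145409} = 2079988 \cdot \frac{1}{289432} + \frac{71876037}{145409} = \frac{519997}{72358} + \frac{71876037}{145409} = \frac{479674411729}{956500402} \approx 501.49$)
$l + j{\left(-2160,2164 \right)} = \frac{479674411729}{956500402} - 1192 = - \frac{660474067455}{956500402}$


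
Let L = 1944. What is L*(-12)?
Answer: -23328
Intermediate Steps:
L*(-12) = 1944*(-12) = -23328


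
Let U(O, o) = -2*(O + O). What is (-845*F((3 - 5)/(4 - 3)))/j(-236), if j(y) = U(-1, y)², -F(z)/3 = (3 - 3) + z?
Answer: -2535/8 ≈ -316.88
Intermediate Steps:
U(O, o) = -4*O
F(z) = -3*z (F(z) = -3*((3 - 3) + z) = -3*(0 + z) = -3*z)
j(y) = 16 (j(y) = (-4*(-1))² = 4² = 16)
(-845*F((3 - 5)/(4 - 3)))/j(-236) = -(-2535)*(3 - 5)/(4 - 3)/16 = -(-2535)*(-2/1)*(1/16) = -(-2535)*(-2*1)*(1/16) = -(-2535)*(-2)*(1/16) = -845*6*(1/16) = -5070*1/16 = -2535/8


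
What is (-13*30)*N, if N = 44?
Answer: -17160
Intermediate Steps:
(-13*30)*N = -13*30*44 = -390*44 = -17160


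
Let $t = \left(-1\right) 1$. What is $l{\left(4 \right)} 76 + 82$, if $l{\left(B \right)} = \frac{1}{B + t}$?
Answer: $\frac{322}{3} \approx 107.33$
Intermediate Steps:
$t = -1$
$l{\left(B \right)} = \frac{1}{-1 + B}$ ($l{\left(B \right)} = \frac{1}{B - 1} = \frac{1}{-1 + B}$)
$l{\left(4 \right)} 76 + 82 = \frac{1}{-1 + 4} \cdot 76 + 82 = \frac{1}{3} \cdot 76 + 82 = \frac{76}{3} + 82 = \frac{322}{3}$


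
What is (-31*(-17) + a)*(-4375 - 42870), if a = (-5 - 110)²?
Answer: -649713240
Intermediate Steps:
a = 13225 (a = (-115)² = 13225)
(-31*(-17) + a)*(-4375 - 42870) = (-31*(-17) + 13225)*(-4375 - 42870) = (527 + 13225)*(-47245) = 13752*(-47245) = -649713240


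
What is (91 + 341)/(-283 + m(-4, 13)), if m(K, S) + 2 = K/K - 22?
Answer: -24/17 ≈ -1.4118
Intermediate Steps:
m(K, S) = -23 (m(K, S) = -2 + (K/K - 22) = -2 + (1 - 22) = -2 - 21 = -23)
(91 + 341)/(-283 + m(-4, 13)) = (91 + 341)/(-283 - 23) = 432/(-306) = 432*(-1/306) = -24/17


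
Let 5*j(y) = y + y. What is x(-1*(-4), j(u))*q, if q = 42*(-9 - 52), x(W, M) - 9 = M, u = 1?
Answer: -120414/5 ≈ -24083.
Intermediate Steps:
j(y) = 2*y/5 (j(y) = (y + y)/5 = (2*y)/5 = 2*y/5)
x(W, M) = 9 + M
q = -2562 (q = 42*(-61) = -2562)
x(-1*(-4), j(u))*q = (9 + (2/5)*1)*(-2562) = (9 + 2/5)*(-2562) = (47/5)*(-2562) = -120414/5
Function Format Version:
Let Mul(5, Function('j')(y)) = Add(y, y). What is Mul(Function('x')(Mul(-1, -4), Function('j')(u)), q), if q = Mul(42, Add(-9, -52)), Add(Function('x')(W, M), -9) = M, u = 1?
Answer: Rational(-120414, 5) ≈ -24083.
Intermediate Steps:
Function('j')(y) = Mul(Rational(2, 5), y) (Function('j')(y) = Mul(Rational(1, 5), Add(y, y)) = Mul(Rational(1, 5), Mul(2, y)) = Mul(Rational(2, 5), y))
Function('x')(W, M) = Add(9, M)
q = -2562 (q = Mul(42, -61) = -2562)
Mul(Function('x')(Mul(-1, -4), Function('j')(u)), q) = Mul(Add(9, Mul(Rational(2, 5), 1)), -2562) = Mul(Add(9, Rational(2, 5)), -2562) = Mul(Rational(47, 5), -2562) = Rational(-120414, 5)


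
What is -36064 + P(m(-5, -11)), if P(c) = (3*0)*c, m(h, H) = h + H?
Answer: -36064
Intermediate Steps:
m(h, H) = H + h
P(c) = 0 (P(c) = 0*c = 0)
-36064 + P(m(-5, -11)) = -36064 + 0 = -36064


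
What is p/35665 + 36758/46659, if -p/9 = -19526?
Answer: 9510546776/1664093235 ≈ 5.7151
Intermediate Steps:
p = 175734 (p = -9*(-19526) = 175734)
p/35665 + 36758/46659 = 175734/35665 + 36758/46659 = 9510546776/1664093235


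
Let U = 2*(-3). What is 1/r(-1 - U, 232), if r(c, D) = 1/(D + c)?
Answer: 237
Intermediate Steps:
U = -6
1/r(-1 - U, 232) = 1/(1/(232 + (-1 - 1*(-6)))) = 1/(1/(232 + (-1 + 6))) = 1/(1/(232 + 5)) = 1/(1/237) = 237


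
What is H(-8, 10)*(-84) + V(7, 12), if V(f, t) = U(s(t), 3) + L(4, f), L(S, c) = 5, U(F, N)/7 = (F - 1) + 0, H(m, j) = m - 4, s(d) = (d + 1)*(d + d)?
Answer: 3190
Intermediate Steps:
s(d) = 2*d*(1 + d) (s(d) = (1 + d)*(2*d) = 2*d*(1 + d))
H(m, j) = -4 + m
U(F, N) = -7 + 7*F (U(F, N) = 7*((F - 1) + 0) = 7*((-1 + F) + 0) = 7*(-1 + F) = -7 + 7*F)
V(f, t) = -2 + 14*t*(1 + t) (V(f, t) = (-7 + 7*(2*t*(1 + t))) + 5 = (-7 + 14*t*(1 + t)) + 5 = -2 + 14*t*(1 + t))
H(-8, 10)*(-84) + V(7, 12) = (-4 - 8)*(-84) + (-2 + 14*12*(1 + 12)) = -12*(-84) + (-2 + 14*12*13) = 1008 + (-2 + 2184) = 1008 + 2182 = 3190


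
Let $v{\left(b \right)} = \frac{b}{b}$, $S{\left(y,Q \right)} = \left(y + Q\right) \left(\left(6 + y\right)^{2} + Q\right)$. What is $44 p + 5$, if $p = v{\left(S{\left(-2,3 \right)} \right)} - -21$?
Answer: $973$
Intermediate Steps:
$S{\left(y,Q \right)} = \left(Q + y\right) \left(Q + \left(6 + y\right)^{2}\right)$
$v{\left(b \right)} = 1$
$p = 22$ ($p = 1 - -21 = 1 + 21 = 22$)
$44 p + 5 = 44 \cdot 22 + 5 = 968 + 5 = 973$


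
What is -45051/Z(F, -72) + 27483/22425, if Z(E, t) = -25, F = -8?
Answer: 2695882/1495 ≈ 1803.3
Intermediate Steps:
-45051/Z(F, -72) + 27483/22425 = -45051/(-25) + 27483/22425 = -45051*(-1/25) + 27483*(1/22425) = 45051/25 + 9161/7475 = 2695882/1495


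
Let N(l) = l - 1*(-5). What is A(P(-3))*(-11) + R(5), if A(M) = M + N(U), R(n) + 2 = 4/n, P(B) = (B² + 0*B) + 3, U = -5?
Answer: -666/5 ≈ -133.20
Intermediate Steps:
P(B) = 3 + B² (P(B) = (B² + 0) + 3 = B² + 3 = 3 + B²)
R(n) = -2 + 4/n
N(l) = 5 + l (N(l) = l + 5 = 5 + l)
A(M) = M (A(M) = M + (5 - 5) = M + 0 = M)
A(P(-3))*(-11) + R(5) = (3 + (-3)²)*(-11) + (-2 + 4/5) = (3 + 9)*(-11) + (-2 + 4*(⅕)) = 12*(-11) + (-2 + ⅘) = -132 - 6/5 = -666/5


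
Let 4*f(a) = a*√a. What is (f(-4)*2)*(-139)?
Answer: 556*I ≈ 556.0*I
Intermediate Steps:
f(a) = a^(3/2)/4 (f(a) = (a*√a)/4 = a^(3/2)/4)
(f(-4)*2)*(-139) = (((-4)^(3/2)/4)*2)*(-139) = (((-8*I)/4)*2)*(-139) = (-2*I*2)*(-139) = -4*I*(-139) = 556*I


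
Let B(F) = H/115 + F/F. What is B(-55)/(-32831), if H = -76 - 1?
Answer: -38/3775565 ≈ -1.0065e-5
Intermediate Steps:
H = -77
B(F) = 38/115 (B(F) = -77/115 + F/F = -77*1/115 + 1 = -77/115 + 1 = 38/115)
B(-55)/(-32831) = (38/115)/(-32831) = (38/115)*(-1/32831) = -38/3775565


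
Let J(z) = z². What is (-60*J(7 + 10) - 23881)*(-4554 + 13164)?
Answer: -354912810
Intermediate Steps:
(-60*J(7 + 10) - 23881)*(-4554 + 13164) = (-60*(7 + 10)² - 23881)*(-4554 + 13164) = (-60*17² - 23881)*8610 = (-60*289 - 23881)*8610 = (-17340 - 23881)*8610 = -41221*8610 = -354912810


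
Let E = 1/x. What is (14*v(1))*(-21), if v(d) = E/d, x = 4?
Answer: -147/2 ≈ -73.500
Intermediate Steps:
E = 1/4 ≈ 0.25000
v(d) = 1/(4*d)
(14*v(1))*(-21) = (14*((1/4)/1))*(-21) = (14*((1/4)*1))*(-21) = (14*(1/4))*(-21) = (7/2)*(-21) = -147/2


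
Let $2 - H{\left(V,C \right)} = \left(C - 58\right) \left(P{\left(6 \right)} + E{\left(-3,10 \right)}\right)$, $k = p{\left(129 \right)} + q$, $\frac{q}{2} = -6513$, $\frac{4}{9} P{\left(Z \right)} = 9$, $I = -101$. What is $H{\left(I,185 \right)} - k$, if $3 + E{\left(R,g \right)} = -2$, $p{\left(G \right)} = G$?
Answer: $\frac{43849}{4} \approx 10962.0$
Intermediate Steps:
$P{\left(Z \right)} = \frac{81}{4}$ ($P{\left(Z \right)} = \frac{9}{4} \cdot 9 = \frac{81}{4}$)
$q = -13026$ ($q = 2 \left(-6513\right) = -13026$)
$E{\left(R,g \right)} = -5$ ($E{\left(R,g \right)} = -3 - 2 = -5$)
$k = -12897$ ($k = 129 - 13026 = -12897$)
$H{\left(V,C \right)} = \frac{1773}{2} - \frac{61 C}{4}$ ($H{\left(V,C \right)} = 2 - \left(C - 58\right) \left(\frac{81}{4} - 5\right) = 2 - \left(-58 + C\right) \frac{61}{4} = 2 - \left(- \frac{1769}{2} + \frac{61 C}{4}\right) = \frac{1773}{2} - \frac{61 C}{4}$)
$H{\left(I,185 \right)} - k = \left(\frac{1773}{2} - \frac{11285}{4}\right) - -12897 = \left(\frac{1773}{2} - \frac{11285}{4}\right) + 12897 = - \frac{7739}{4} + 12897 = \frac{43849}{4}$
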